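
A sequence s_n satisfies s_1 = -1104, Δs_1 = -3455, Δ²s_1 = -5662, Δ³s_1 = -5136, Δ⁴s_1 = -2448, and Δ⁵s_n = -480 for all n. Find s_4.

Build the table forward from the leading diagonal:
Δ⁵: -480, -480, -480, -480
Δ⁴: -2448, -2928, -3408, -3888
Δ³: -5136, -7584, -10512, -13920
Δ²: -5662, -10798, -18382, -28894
Δ: -3455, -9117, -19915, -38297
s: -1104, -4559, -13676, -33591

-33591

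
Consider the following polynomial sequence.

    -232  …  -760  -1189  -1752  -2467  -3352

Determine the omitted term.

Using the last 5 terms:
D1: -429, -563, -715, -885
D2: -134, -152, -170
D3: -18, -18
Constant third difference = -18.
Extend backward: -134 + 18 = -116;  -429 + 116 = -313;  -760 + 313 = -447

-447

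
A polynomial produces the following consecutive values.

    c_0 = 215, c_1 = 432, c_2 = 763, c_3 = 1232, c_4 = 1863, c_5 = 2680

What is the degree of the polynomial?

Δ: 217, 331, 469, 631, 817
Δ²: 114, 138, 162, 186
Δ³: 24, 24, 24
The third differences are constant, so the polynomial has degree 3.

3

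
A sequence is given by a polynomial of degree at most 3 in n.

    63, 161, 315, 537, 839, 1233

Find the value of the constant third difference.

D1: 98, 154, 222, 302, 394
D2: 56, 68, 80, 92
D3: 12, 12, 12

12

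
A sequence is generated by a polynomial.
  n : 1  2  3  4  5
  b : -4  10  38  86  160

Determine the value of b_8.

598

14, 28, 48, 74
14, 20, 26
6, 6
Third differences constant at 6.
26 + 6 = 32;  74 + 32 = 106;  160 + 106 = 266
32 + 6 = 38;  106 + 38 = 144;  266 + 144 = 410
38 + 6 = 44;  144 + 44 = 188;  410 + 188 = 598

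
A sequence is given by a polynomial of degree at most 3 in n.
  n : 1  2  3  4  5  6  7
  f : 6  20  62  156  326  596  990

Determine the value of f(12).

5660

14, 42, 94, 170, 270, 394
28, 52, 76, 100, 124
24, 24, 24, 24
Constant third difference = 24, so extend:
124 + 24 = 148;  394 + 148 = 542;  990 + 542 = 1532
148 + 24 = 172;  542 + 172 = 714;  1532 + 714 = 2246
172 + 24 = 196;  714 + 196 = 910;  2246 + 910 = 3156
196 + 24 = 220;  910 + 220 = 1130;  3156 + 1130 = 4286
220 + 24 = 244;  1130 + 244 = 1374;  4286 + 1374 = 5660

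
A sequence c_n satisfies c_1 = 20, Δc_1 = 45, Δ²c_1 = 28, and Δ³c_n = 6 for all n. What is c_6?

585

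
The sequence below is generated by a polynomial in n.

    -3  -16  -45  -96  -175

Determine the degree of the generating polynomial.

3

Δ: -13, -29, -51, -79
Δ²: -16, -22, -28
Δ³: -6, -6
The third differences are constant, so the polynomial has degree 3.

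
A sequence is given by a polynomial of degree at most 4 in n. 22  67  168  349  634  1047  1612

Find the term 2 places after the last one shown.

3294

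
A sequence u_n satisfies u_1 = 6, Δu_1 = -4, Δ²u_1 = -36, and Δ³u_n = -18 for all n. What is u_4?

-132

Build the table forward from the leading diagonal:
D3: -18  -18  -18  -18
D2: -36  -54  -72  -90
D1: -4  -40  -94  -166
u: 6  2  -38  -132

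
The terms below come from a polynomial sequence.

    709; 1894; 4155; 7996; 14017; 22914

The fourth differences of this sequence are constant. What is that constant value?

96

First differences: 1185, 2261, 3841, 6021, 8897
Second differences: 1076, 1580, 2180, 2876
Third differences: 504, 600, 696
Fourth differences: 96, 96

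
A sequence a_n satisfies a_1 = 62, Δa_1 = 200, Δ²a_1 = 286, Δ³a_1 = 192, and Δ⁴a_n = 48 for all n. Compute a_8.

15868

Build the table forward from the leading diagonal:
Fourth differences: 48, 48, 48, 48, 48, 48, 48, 48
Third differences: 192, 240, 288, 336, 384, 432, 480, 528
Second differences: 286, 478, 718, 1006, 1342, 1726, 2158, 2638
First differences: 200, 486, 964, 1682, 2688, 4030, 5756, 7914
a: 62, 262, 748, 1712, 3394, 6082, 10112, 15868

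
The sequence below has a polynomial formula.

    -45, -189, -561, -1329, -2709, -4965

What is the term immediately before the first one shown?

-9

D1: -144, -372, -768, -1380, -2256
D2: -228, -396, -612, -876
D3: -168, -216, -264
D4: -48, -48
The fourth differences are constant at -48.
Work back: -168 + 48 = -120;  -228 + 120 = -108;  -144 + 108 = -36;  -45 + 36 = -9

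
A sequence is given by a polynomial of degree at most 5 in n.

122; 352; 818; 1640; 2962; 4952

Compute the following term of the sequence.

7802

D1: 230 , 466 , 822 , 1322 , 1990
D2: 236 , 356 , 500 , 668
D3: 120 , 144 , 168
D4: 24 , 24
The fourth differences are constant (24).
168 + 24 = 192;  668 + 192 = 860;  1990 + 860 = 2850;  4952 + 2850 = 7802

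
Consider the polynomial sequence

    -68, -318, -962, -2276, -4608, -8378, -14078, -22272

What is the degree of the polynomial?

4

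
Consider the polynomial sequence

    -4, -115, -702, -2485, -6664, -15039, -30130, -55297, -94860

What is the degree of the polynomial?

5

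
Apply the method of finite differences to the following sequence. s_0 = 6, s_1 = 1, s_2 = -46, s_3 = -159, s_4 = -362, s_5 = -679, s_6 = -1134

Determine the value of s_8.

-2554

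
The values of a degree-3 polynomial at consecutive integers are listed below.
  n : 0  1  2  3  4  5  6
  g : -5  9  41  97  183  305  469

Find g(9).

1273

Δ: 14, 32, 56, 86, 122, 164
Δ²: 18, 24, 30, 36, 42
Δ³: 6, 6, 6, 6
Third differences constant at 6.
42 + 6 = 48;  164 + 48 = 212;  469 + 212 = 681
48 + 6 = 54;  212 + 54 = 266;  681 + 266 = 947
54 + 6 = 60;  266 + 60 = 326;  947 + 326 = 1273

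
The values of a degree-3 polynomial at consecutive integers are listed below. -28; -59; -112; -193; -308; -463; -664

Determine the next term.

-917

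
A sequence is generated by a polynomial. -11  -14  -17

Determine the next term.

-20

-3, -3
First differences constant at -3.
-17 − 3 = -20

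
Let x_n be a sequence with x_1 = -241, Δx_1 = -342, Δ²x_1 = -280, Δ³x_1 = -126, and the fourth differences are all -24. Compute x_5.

-3817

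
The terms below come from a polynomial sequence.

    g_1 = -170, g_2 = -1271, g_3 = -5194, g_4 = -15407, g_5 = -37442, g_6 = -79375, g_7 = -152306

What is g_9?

-1101  -3923  -10213  -22035  -41933  -72931
-2822  -6290  -11822  -19898  -30998
-3468  -5532  -8076  -11100
-2064  -2544  -3024
-480  -480
The fifth differences are constant (-480).
-3024 − 480 = -3504;  -11100 − 3504 = -14604;  -30998 − 14604 = -45602;  -72931 − 45602 = -118533;  -152306 − 118533 = -270839
-3504 − 480 = -3984;  -14604 − 3984 = -18588;  -45602 − 18588 = -64190;  -118533 − 64190 = -182723;  -270839 − 182723 = -453562

-453562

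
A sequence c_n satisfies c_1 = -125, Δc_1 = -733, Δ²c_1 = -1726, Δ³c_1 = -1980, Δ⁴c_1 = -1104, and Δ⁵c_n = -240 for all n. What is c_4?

-9482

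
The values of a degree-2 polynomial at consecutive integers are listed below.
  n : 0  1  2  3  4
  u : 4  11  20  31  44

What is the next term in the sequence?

First differences: 7 , 9 , 11 , 13
Second differences: 2 , 2 , 2
Constant second difference = 2, so extend:
13 + 2 = 15;  44 + 15 = 59

59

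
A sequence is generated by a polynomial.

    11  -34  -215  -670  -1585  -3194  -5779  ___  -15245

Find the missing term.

-9670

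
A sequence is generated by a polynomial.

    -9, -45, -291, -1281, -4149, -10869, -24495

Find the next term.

Δ: -36 , -246 , -990 , -2868 , -6720 , -13626
Δ²: -210 , -744 , -1878 , -3852 , -6906
Δ³: -534 , -1134 , -1974 , -3054
Δ⁴: -600 , -840 , -1080
Δ⁵: -240 , -240
The fifth differences are constant (-240).
-1080 − 240 = -1320;  -3054 − 1320 = -4374;  -6906 − 4374 = -11280;  -13626 − 11280 = -24906;  -24495 − 24906 = -49401

-49401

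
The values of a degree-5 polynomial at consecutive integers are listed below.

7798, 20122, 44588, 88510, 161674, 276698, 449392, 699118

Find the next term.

12324, 24466, 43922, 73164, 115024, 172694, 249726
12142, 19456, 29242, 41860, 57670, 77032
7314, 9786, 12618, 15810, 19362
2472, 2832, 3192, 3552
360, 360, 360
The fifth differences are constant (360).
3552 + 360 = 3912;  19362 + 3912 = 23274;  77032 + 23274 = 100306;  249726 + 100306 = 350032;  699118 + 350032 = 1049150

1049150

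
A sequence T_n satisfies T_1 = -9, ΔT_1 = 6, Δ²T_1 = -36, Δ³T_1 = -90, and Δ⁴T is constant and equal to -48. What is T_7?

Build the table forward from the leading diagonal:
Δ⁴: -48, -48, -48, -48, -48, -48, -48
Δ³: -90, -138, -186, -234, -282, -330, -378
Δ²: -36, -126, -264, -450, -684, -966, -1296
Δ: 6, -30, -156, -420, -870, -1554, -2520
T: -9, -3, -33, -189, -609, -1479, -3033

-3033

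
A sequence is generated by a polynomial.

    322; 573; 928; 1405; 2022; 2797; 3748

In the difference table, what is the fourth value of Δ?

First differences: 251, 355, 477, 617, 775, 951
Second differences: 104, 122, 140, 158, 176
Third differences: 18, 18, 18, 18

617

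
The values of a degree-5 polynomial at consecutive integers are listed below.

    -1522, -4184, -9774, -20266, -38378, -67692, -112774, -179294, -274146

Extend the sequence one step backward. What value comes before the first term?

-438

Δ: -2662, -5590, -10492, -18112, -29314, -45082, -66520, -94852
Δ²: -2928, -4902, -7620, -11202, -15768, -21438, -28332
Δ³: -1974, -2718, -3582, -4566, -5670, -6894
Δ⁴: -744, -864, -984, -1104, -1224
Δ⁵: -120, -120, -120, -120
The fifth differences are constant at -120.
Work back: -744 + 120 = -624;  -1974 + 624 = -1350;  -2928 + 1350 = -1578;  -2662 + 1578 = -1084;  -1522 + 1084 = -438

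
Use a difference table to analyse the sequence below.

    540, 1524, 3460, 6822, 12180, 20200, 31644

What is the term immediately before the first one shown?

130

First differences: 984  1936  3362  5358  8020  11444
Second differences: 952  1426  1996  2662  3424
Third differences: 474  570  666  762
Fourth differences: 96  96  96
The fourth differences are constant at 96.
Work back: 474 − 96 = 378;  952 − 378 = 574;  984 − 574 = 410;  540 − 410 = 130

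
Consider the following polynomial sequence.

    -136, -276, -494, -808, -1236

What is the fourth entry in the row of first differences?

First differences: -140, -218, -314, -428
Second differences: -78, -96, -114
Third differences: -18, -18

-428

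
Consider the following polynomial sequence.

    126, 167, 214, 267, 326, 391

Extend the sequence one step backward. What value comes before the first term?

91

First differences: 41  47  53  59  65
Second differences: 6  6  6  6
The second differences are constant at 6.
Work back: 41 − 6 = 35;  126 − 35 = 91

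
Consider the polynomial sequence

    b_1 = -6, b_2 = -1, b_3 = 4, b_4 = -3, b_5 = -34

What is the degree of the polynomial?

3

First differences: 5, 5, -7, -31
Second differences: 0, -12, -24
Third differences: -12, -12
The third differences are constant, so the polynomial has degree 3.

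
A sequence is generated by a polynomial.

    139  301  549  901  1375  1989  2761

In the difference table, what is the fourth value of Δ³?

18

Δ: 162, 248, 352, 474, 614, 772
Δ²: 86, 104, 122, 140, 158
Δ³: 18, 18, 18, 18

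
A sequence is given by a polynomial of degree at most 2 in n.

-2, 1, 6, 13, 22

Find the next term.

33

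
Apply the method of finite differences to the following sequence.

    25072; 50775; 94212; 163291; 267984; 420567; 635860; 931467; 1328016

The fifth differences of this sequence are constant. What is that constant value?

Δ: 25703, 43437, 69079, 104693, 152583, 215293, 295607, 396549
Δ²: 17734, 25642, 35614, 47890, 62710, 80314, 100942
Δ³: 7908, 9972, 12276, 14820, 17604, 20628
Δ⁴: 2064, 2304, 2544, 2784, 3024
Δ⁵: 240, 240, 240, 240

240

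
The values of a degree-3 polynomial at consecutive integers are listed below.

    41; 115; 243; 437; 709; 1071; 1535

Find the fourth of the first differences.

272

Δ: 74, 128, 194, 272, 362, 464
Δ²: 54, 66, 78, 90, 102
Δ³: 12, 12, 12, 12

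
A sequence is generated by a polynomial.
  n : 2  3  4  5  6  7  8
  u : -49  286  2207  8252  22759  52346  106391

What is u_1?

First differences: 335, 1921, 6045, 14507, 29587, 54045
Second differences: 1586, 4124, 8462, 15080, 24458
Third differences: 2538, 4338, 6618, 9378
Fourth differences: 1800, 2280, 2760
Fifth differences: 480, 480
The fifth differences are constant at 480.
Work back: 1800 − 480 = 1320;  2538 − 1320 = 1218;  1586 − 1218 = 368;  335 − 368 = -33;  -49 + 33 = -16

-16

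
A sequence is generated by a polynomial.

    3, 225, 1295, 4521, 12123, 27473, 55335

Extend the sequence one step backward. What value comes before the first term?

-7

First differences: 222, 1070, 3226, 7602, 15350, 27862
Second differences: 848, 2156, 4376, 7748, 12512
Third differences: 1308, 2220, 3372, 4764
Fourth differences: 912, 1152, 1392
Fifth differences: 240, 240
The fifth differences are constant at 240.
Work back: 912 − 240 = 672;  1308 − 672 = 636;  848 − 636 = 212;  222 − 212 = 10;  3 − 10 = -7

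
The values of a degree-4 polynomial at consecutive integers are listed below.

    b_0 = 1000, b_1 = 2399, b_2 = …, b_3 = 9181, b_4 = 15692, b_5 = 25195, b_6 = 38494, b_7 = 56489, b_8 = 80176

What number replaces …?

4954

Using the last 6 terms:
First differences: 6511  9503  13299  17995  23687
Second differences: 2992  3796  4696  5692
Third differences: 804  900  996
Fourth differences: 96  96
Constant fourth difference = 96.
Extend backward: 804 − 96 = 708;  2992 − 708 = 2284;  6511 − 2284 = 4227;  9181 − 4227 = 4954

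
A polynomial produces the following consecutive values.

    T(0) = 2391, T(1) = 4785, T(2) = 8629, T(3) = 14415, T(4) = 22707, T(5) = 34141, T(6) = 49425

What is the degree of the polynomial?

First differences: 2394, 3844, 5786, 8292, 11434, 15284
Second differences: 1450, 1942, 2506, 3142, 3850
Third differences: 492, 564, 636, 708
Fourth differences: 72, 72, 72
The fourth differences are constant, so the polynomial has degree 4.

4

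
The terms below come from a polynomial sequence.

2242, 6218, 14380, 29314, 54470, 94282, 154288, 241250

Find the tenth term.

529930

D1: 3976 , 8162 , 14934 , 25156 , 39812 , 60006 , 86962
D2: 4186 , 6772 , 10222 , 14656 , 20194 , 26956
D3: 2586 , 3450 , 4434 , 5538 , 6762
D4: 864 , 984 , 1104 , 1224
D5: 120 , 120 , 120
Constant fifth difference = 120, so extend:
1224 + 120 = 1344;  6762 + 1344 = 8106;  26956 + 8106 = 35062;  86962 + 35062 = 122024;  241250 + 122024 = 363274
1344 + 120 = 1464;  8106 + 1464 = 9570;  35062 + 9570 = 44632;  122024 + 44632 = 166656;  363274 + 166656 = 529930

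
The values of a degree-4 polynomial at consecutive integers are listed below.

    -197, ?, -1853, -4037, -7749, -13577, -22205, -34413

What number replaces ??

Using the last 6 terms:
-2184  -3712  -5828  -8628  -12208
-1528  -2116  -2800  -3580
-588  -684  -780
-96  -96
Constant fourth difference = -96.
Extend backward: -588 + 96 = -492;  -1528 + 492 = -1036;  -2184 + 1036 = -1148;  -1853 + 1148 = -705

-705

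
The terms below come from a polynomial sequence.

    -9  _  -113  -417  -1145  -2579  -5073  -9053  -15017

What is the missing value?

Using the last 7 terms:
D1: -304, -728, -1434, -2494, -3980, -5964
D2: -424, -706, -1060, -1486, -1984
D3: -282, -354, -426, -498
D4: -72, -72, -72
Constant fourth difference = -72.
Extend backward: -282 + 72 = -210;  -424 + 210 = -214;  -304 + 214 = -90;  -113 + 90 = -23

-23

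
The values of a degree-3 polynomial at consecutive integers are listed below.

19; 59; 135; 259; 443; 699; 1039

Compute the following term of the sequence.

1475

First differences: 40, 76, 124, 184, 256, 340
Second differences: 36, 48, 60, 72, 84
Third differences: 12, 12, 12, 12
The third differences are constant (12).
84 + 12 = 96;  340 + 96 = 436;  1039 + 436 = 1475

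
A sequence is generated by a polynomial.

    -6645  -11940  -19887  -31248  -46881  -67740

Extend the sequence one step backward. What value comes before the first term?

D1: -5295, -7947, -11361, -15633, -20859
D2: -2652, -3414, -4272, -5226
D3: -762, -858, -954
D4: -96, -96
The fourth differences are constant at -96.
Work back: -762 + 96 = -666;  -2652 + 666 = -1986;  -5295 + 1986 = -3309;  -6645 + 3309 = -3336

-3336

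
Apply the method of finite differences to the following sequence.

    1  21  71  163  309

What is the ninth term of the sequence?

1673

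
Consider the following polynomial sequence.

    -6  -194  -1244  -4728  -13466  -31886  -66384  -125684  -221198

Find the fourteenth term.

First differences: -188, -1050, -3484, -8738, -18420, -34498, -59300, -95514
Second differences: -862, -2434, -5254, -9682, -16078, -24802, -36214
Third differences: -1572, -2820, -4428, -6396, -8724, -11412
Fourth differences: -1248, -1608, -1968, -2328, -2688
Fifth differences: -360, -360, -360, -360
The fifth differences are constant (-360).
-2688 − 360 = -3048;  -11412 − 3048 = -14460;  -36214 − 14460 = -50674;  -95514 − 50674 = -146188;  -221198 − 146188 = -367386
-3048 − 360 = -3408;  -14460 − 3408 = -17868;  -50674 − 17868 = -68542;  -146188 − 68542 = -214730;  -367386 − 214730 = -582116
-3408 − 360 = -3768;  -17868 − 3768 = -21636;  -68542 − 21636 = -90178;  -214730 − 90178 = -304908;  -582116 − 304908 = -887024
-3768 − 360 = -4128;  -21636 − 4128 = -25764;  -90178 − 25764 = -115942;  -304908 − 115942 = -420850;  -887024 − 420850 = -1307874
-4128 − 360 = -4488;  -25764 − 4488 = -30252;  -115942 − 30252 = -146194;  -420850 − 146194 = -567044;  -1307874 − 567044 = -1874918

-1874918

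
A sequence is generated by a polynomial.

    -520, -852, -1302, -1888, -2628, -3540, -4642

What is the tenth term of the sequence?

D1: -332, -450, -586, -740, -912, -1102
D2: -118, -136, -154, -172, -190
D3: -18, -18, -18, -18
The third differences are constant (-18).
-190 − 18 = -208;  -1102 − 208 = -1310;  -4642 − 1310 = -5952
-208 − 18 = -226;  -1310 − 226 = -1536;  -5952 − 1536 = -7488
-226 − 18 = -244;  -1536 − 244 = -1780;  -7488 − 1780 = -9268

-9268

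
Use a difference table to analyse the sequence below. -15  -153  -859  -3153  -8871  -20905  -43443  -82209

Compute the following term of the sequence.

Δ: -138 , -706 , -2294 , -5718 , -12034 , -22538 , -38766
Δ²: -568 , -1588 , -3424 , -6316 , -10504 , -16228
Δ³: -1020 , -1836 , -2892 , -4188 , -5724
Δ⁴: -816 , -1056 , -1296 , -1536
Δ⁵: -240 , -240 , -240
The fifth differences are constant (-240).
-1536 − 240 = -1776;  -5724 − 1776 = -7500;  -16228 − 7500 = -23728;  -38766 − 23728 = -62494;  -82209 − 62494 = -144703

-144703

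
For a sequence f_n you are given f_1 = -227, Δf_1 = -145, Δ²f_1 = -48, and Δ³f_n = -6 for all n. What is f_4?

-812

Build the table forward from the leading diagonal:
D3: -6  -6  -6  -6
D2: -48  -54  -60  -66
D1: -145  -193  -247  -307
f: -227  -372  -565  -812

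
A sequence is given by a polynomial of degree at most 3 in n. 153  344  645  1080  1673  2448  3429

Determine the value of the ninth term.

6105

Δ: 191, 301, 435, 593, 775, 981
Δ²: 110, 134, 158, 182, 206
Δ³: 24, 24, 24, 24
Third differences constant at 24.
206 + 24 = 230;  981 + 230 = 1211;  3429 + 1211 = 4640
230 + 24 = 254;  1211 + 254 = 1465;  4640 + 1465 = 6105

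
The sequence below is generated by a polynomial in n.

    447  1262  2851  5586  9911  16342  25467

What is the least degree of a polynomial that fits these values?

4

815, 1589, 2735, 4325, 6431, 9125
774, 1146, 1590, 2106, 2694
372, 444, 516, 588
72, 72, 72
The fourth differences are constant, so the polynomial has degree 4.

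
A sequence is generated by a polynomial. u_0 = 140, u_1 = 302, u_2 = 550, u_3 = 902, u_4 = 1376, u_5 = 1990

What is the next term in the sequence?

2762

First differences: 162  248  352  474  614
Second differences: 86  104  122  140
Third differences: 18  18  18
Constant third difference = 18, so extend:
140 + 18 = 158;  614 + 158 = 772;  1990 + 772 = 2762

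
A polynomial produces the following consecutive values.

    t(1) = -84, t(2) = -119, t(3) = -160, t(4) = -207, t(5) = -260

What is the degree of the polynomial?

2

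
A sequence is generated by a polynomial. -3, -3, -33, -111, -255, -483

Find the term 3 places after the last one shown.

-1851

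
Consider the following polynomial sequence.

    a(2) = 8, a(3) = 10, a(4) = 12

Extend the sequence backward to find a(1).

6

D1: 2, 2
The first differences are constant at 2.
Work back: 8 − 2 = 6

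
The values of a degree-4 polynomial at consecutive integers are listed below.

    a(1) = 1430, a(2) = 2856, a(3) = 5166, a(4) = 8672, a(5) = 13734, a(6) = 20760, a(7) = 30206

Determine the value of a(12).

D1: 1426, 2310, 3506, 5062, 7026, 9446
D2: 884, 1196, 1556, 1964, 2420
D3: 312, 360, 408, 456
D4: 48, 48, 48
The fourth differences are constant (48).
456 + 48 = 504;  2420 + 504 = 2924;  9446 + 2924 = 12370;  30206 + 12370 = 42576
504 + 48 = 552;  2924 + 552 = 3476;  12370 + 3476 = 15846;  42576 + 15846 = 58422
552 + 48 = 600;  3476 + 600 = 4076;  15846 + 4076 = 19922;  58422 + 19922 = 78344
600 + 48 = 648;  4076 + 648 = 4724;  19922 + 4724 = 24646;  78344 + 24646 = 102990
648 + 48 = 696;  4724 + 696 = 5420;  24646 + 5420 = 30066;  102990 + 30066 = 133056

133056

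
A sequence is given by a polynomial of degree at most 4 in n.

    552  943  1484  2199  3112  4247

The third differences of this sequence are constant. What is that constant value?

24

D1: 391, 541, 715, 913, 1135
D2: 150, 174, 198, 222
D3: 24, 24, 24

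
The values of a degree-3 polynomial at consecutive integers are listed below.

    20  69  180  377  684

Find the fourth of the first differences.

307

D1: 49, 111, 197, 307
D2: 62, 86, 110
D3: 24, 24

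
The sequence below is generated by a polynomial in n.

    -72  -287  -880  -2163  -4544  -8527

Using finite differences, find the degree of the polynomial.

4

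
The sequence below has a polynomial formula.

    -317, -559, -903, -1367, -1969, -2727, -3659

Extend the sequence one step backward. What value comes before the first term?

-159

Δ: -242  -344  -464  -602  -758  -932
Δ²: -102  -120  -138  -156  -174
Δ³: -18  -18  -18  -18
The third differences are constant at -18.
Work back: -102 + 18 = -84;  -242 + 84 = -158;  -317 + 158 = -159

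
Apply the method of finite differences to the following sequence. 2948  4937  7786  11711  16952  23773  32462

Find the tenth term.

72977

D1: 1989, 2849, 3925, 5241, 6821, 8689
D2: 860, 1076, 1316, 1580, 1868
D3: 216, 240, 264, 288
D4: 24, 24, 24
The fourth differences are constant (24).
288 + 24 = 312;  1868 + 312 = 2180;  8689 + 2180 = 10869;  32462 + 10869 = 43331
312 + 24 = 336;  2180 + 336 = 2516;  10869 + 2516 = 13385;  43331 + 13385 = 56716
336 + 24 = 360;  2516 + 360 = 2876;  13385 + 2876 = 16261;  56716 + 16261 = 72977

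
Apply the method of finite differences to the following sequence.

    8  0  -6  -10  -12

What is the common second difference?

2

D1: -8, -6, -4, -2
D2: 2, 2, 2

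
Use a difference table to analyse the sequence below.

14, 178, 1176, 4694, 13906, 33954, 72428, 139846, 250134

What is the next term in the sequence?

421106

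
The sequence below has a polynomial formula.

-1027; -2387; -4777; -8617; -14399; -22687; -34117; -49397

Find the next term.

-69307

First differences: -1360, -2390, -3840, -5782, -8288, -11430, -15280
Second differences: -1030, -1450, -1942, -2506, -3142, -3850
Third differences: -420, -492, -564, -636, -708
Fourth differences: -72, -72, -72, -72
Fourth differences constant at -72.
-708 − 72 = -780;  -3850 − 780 = -4630;  -15280 − 4630 = -19910;  -49397 − 19910 = -69307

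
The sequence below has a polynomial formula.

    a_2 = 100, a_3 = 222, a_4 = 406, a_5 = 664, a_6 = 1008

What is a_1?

D1: 122, 184, 258, 344
D2: 62, 74, 86
D3: 12, 12
The third differences are constant at 12.
Work back: 62 − 12 = 50;  122 − 50 = 72;  100 − 72 = 28

28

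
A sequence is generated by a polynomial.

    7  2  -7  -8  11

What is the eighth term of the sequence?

D1: -5, -9, -1, 19
D2: -4, 8, 20
D3: 12, 12
Third differences constant at 12.
20 + 12 = 32;  19 + 32 = 51;  11 + 51 = 62
32 + 12 = 44;  51 + 44 = 95;  62 + 95 = 157
44 + 12 = 56;  95 + 56 = 151;  157 + 151 = 308

308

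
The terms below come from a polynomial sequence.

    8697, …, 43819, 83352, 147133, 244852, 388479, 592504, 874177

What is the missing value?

20884

Using the last 7 terms:
First differences: 39533, 63781, 97719, 143627, 204025, 281673
Second differences: 24248, 33938, 45908, 60398, 77648
Third differences: 9690, 11970, 14490, 17250
Fourth differences: 2280, 2520, 2760
Fifth differences: 240, 240
Constant fifth difference = 240.
Extend backward: 2280 − 240 = 2040;  9690 − 2040 = 7650;  24248 − 7650 = 16598;  39533 − 16598 = 22935;  43819 − 22935 = 20884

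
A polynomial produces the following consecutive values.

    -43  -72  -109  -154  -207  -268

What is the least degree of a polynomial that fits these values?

D1: -29, -37, -45, -53, -61
D2: -8, -8, -8, -8
The second differences are constant, so the polynomial has degree 2.

2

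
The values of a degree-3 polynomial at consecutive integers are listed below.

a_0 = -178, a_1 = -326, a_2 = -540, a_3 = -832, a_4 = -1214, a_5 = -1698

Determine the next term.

-2296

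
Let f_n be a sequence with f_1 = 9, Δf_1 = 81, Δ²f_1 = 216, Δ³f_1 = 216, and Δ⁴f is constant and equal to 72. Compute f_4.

1116

Build the table forward from the leading diagonal:
Δ⁴: 72, 72, 72, 72
Δ³: 216, 288, 360, 432
Δ²: 216, 432, 720, 1080
Δ: 81, 297, 729, 1449
f: 9, 90, 387, 1116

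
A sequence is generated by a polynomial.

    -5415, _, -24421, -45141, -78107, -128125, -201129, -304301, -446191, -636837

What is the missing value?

-12149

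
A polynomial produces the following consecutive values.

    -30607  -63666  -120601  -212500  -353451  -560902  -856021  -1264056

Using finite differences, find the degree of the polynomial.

First differences: -33059, -56935, -91899, -140951, -207451, -295119, -408035
Second differences: -23876, -34964, -49052, -66500, -87668, -112916
Third differences: -11088, -14088, -17448, -21168, -25248
Fourth differences: -3000, -3360, -3720, -4080
Fifth differences: -360, -360, -360
The fifth differences are constant, so the polynomial has degree 5.

5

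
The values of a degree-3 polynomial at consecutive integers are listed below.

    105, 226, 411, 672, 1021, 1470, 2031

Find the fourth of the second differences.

100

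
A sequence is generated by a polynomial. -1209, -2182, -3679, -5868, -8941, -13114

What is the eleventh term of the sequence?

First differences: -973 , -1497 , -2189 , -3073 , -4173
Second differences: -524 , -692 , -884 , -1100
Third differences: -168 , -192 , -216
Fourth differences: -24 , -24
Constant fourth difference = -24, so extend:
-216 − 24 = -240;  -1100 − 240 = -1340;  -4173 − 1340 = -5513;  -13114 − 5513 = -18627
-240 − 24 = -264;  -1340 − 264 = -1604;  -5513 − 1604 = -7117;  -18627 − 7117 = -25744
-264 − 24 = -288;  -1604 − 288 = -1892;  -7117 − 1892 = -9009;  -25744 − 9009 = -34753
-288 − 24 = -312;  -1892 − 312 = -2204;  -9009 − 2204 = -11213;  -34753 − 11213 = -45966
-312 − 24 = -336;  -2204 − 336 = -2540;  -11213 − 2540 = -13753;  -45966 − 13753 = -59719

-59719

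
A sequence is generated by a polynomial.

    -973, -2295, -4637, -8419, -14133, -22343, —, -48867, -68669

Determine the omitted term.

-33685

Using the first 6 terms:
-1322  -2342  -3782  -5714  -8210
-1020  -1440  -1932  -2496
-420  -492  -564
-72  -72
Constant fourth difference = -72.
Extend forward: -564 − 72 = -636;  -2496 − 636 = -3132;  -8210 − 3132 = -11342;  -22343 − 11342 = -33685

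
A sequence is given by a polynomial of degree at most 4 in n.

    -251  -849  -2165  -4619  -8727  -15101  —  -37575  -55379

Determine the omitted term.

-24449

Using the first 6 terms:
-598, -1316, -2454, -4108, -6374
-718, -1138, -1654, -2266
-420, -516, -612
-96, -96
Constant fourth difference = -96.
Extend forward: -612 − 96 = -708;  -2266 − 708 = -2974;  -6374 − 2974 = -9348;  -15101 − 9348 = -24449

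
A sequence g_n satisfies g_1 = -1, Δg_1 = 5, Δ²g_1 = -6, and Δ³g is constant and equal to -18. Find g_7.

-421

Build the table forward from the leading diagonal:
Δ³: -18  -18  -18  -18  -18  -18  -18
Δ²: -6  -24  -42  -60  -78  -96  -114
Δ: 5  -1  -25  -67  -127  -205  -301
g: -1  4  3  -22  -89  -216  -421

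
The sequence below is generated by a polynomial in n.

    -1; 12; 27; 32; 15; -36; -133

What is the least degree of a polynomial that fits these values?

D1: 13, 15, 5, -17, -51, -97
D2: 2, -10, -22, -34, -46
D3: -12, -12, -12, -12
The third differences are constant, so the polynomial has degree 3.

3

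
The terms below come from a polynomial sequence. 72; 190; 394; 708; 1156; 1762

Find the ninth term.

4768

118 , 204 , 314 , 448 , 606
86 , 110 , 134 , 158
24 , 24 , 24
Third differences constant at 24.
158 + 24 = 182;  606 + 182 = 788;  1762 + 788 = 2550
182 + 24 = 206;  788 + 206 = 994;  2550 + 994 = 3544
206 + 24 = 230;  994 + 230 = 1224;  3544 + 1224 = 4768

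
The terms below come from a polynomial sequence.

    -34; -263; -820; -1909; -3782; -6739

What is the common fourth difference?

-48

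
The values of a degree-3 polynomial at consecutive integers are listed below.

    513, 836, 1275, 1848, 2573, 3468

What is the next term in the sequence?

4551

323, 439, 573, 725, 895
116, 134, 152, 170
18, 18, 18
Constant third difference = 18, so extend:
170 + 18 = 188;  895 + 188 = 1083;  3468 + 1083 = 4551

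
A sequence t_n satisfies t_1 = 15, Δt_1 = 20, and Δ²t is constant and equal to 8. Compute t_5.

Build the table forward from the leading diagonal:
D2: 8, 8, 8, 8, 8
D1: 20, 28, 36, 44, 52
t: 15, 35, 63, 99, 143

143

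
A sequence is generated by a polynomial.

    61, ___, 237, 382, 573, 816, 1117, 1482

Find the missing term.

Using the last 6 terms:
Δ: 145, 191, 243, 301, 365
Δ²: 46, 52, 58, 64
Δ³: 6, 6, 6
Constant third difference = 6.
Extend backward: 46 − 6 = 40;  145 − 40 = 105;  237 − 105 = 132

132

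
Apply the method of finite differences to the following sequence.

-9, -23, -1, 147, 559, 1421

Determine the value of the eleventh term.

22351

-14 , 22 , 148 , 412 , 862
36 , 126 , 264 , 450
90 , 138 , 186
48 , 48
Constant fourth difference = 48, so extend:
186 + 48 = 234;  450 + 234 = 684;  862 + 684 = 1546;  1421 + 1546 = 2967
234 + 48 = 282;  684 + 282 = 966;  1546 + 966 = 2512;  2967 + 2512 = 5479
282 + 48 = 330;  966 + 330 = 1296;  2512 + 1296 = 3808;  5479 + 3808 = 9287
330 + 48 = 378;  1296 + 378 = 1674;  3808 + 1674 = 5482;  9287 + 5482 = 14769
378 + 48 = 426;  1674 + 426 = 2100;  5482 + 2100 = 7582;  14769 + 7582 = 22351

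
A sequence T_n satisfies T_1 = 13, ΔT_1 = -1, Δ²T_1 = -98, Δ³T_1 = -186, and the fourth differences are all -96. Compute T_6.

-3312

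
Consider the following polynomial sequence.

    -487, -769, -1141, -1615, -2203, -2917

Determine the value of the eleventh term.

-8797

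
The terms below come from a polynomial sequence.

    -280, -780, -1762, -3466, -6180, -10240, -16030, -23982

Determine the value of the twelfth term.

-87730

D1: -500, -982, -1704, -2714, -4060, -5790, -7952
D2: -482, -722, -1010, -1346, -1730, -2162
D3: -240, -288, -336, -384, -432
D4: -48, -48, -48, -48
The fourth differences are constant (-48).
-432 − 48 = -480;  -2162 − 480 = -2642;  -7952 − 2642 = -10594;  -23982 − 10594 = -34576
-480 − 48 = -528;  -2642 − 528 = -3170;  -10594 − 3170 = -13764;  -34576 − 13764 = -48340
-528 − 48 = -576;  -3170 − 576 = -3746;  -13764 − 3746 = -17510;  -48340 − 17510 = -65850
-576 − 48 = -624;  -3746 − 624 = -4370;  -17510 − 4370 = -21880;  -65850 − 21880 = -87730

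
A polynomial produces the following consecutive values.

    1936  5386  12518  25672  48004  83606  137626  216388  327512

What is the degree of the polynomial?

Δ: 3450, 7132, 13154, 22332, 35602, 54020, 78762, 111124
Δ²: 3682, 6022, 9178, 13270, 18418, 24742, 32362
Δ³: 2340, 3156, 4092, 5148, 6324, 7620
Δ⁴: 816, 936, 1056, 1176, 1296
Δ⁵: 120, 120, 120, 120
The fifth differences are constant, so the polynomial has degree 5.

5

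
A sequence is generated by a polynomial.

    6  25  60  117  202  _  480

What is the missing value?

Using the first 5 terms:
First differences: 19, 35, 57, 85
Second differences: 16, 22, 28
Third differences: 6, 6
Constant third difference = 6.
Extend forward: 28 + 6 = 34;  85 + 34 = 119;  202 + 119 = 321

321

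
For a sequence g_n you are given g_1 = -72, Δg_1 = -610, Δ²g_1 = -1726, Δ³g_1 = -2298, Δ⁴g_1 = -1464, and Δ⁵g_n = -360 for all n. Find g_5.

Build the table forward from the leading diagonal:
D5: -360  -360  -360  -360  -360
D4: -1464  -1824  -2184  -2544  -2904
D3: -2298  -3762  -5586  -7770  -10314
D2: -1726  -4024  -7786  -13372  -21142
D1: -610  -2336  -6360  -14146  -27518
g: -72  -682  -3018  -9378  -23524

-23524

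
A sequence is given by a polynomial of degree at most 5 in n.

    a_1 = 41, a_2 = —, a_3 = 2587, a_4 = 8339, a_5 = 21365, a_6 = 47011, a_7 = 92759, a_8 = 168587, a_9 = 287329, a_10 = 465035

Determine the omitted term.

Using the last 8 terms:
Δ: 5752, 13026, 25646, 45748, 75828, 118742, 177706
Δ²: 7274, 12620, 20102, 30080, 42914, 58964
Δ³: 5346, 7482, 9978, 12834, 16050
Δ⁴: 2136, 2496, 2856, 3216
Δ⁵: 360, 360, 360
Constant fifth difference = 360.
Extend backward: 2136 − 360 = 1776;  5346 − 1776 = 3570;  7274 − 3570 = 3704;  5752 − 3704 = 2048;  2587 − 2048 = 539

539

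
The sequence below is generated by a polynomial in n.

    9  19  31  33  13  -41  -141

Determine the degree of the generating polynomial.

3

Δ: 10, 12, 2, -20, -54, -100
Δ²: 2, -10, -22, -34, -46
Δ³: -12, -12, -12, -12
The third differences are constant, so the polynomial has degree 3.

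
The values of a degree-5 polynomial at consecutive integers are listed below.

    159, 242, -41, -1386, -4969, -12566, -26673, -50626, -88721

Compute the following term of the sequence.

First differences: 83, -283, -1345, -3583, -7597, -14107, -23953, -38095
Second differences: -366, -1062, -2238, -4014, -6510, -9846, -14142
Third differences: -696, -1176, -1776, -2496, -3336, -4296
Fourth differences: -480, -600, -720, -840, -960
Fifth differences: -120, -120, -120, -120
The fifth differences are constant (-120).
-960 − 120 = -1080;  -4296 − 1080 = -5376;  -14142 − 5376 = -19518;  -38095 − 19518 = -57613;  -88721 − 57613 = -146334

-146334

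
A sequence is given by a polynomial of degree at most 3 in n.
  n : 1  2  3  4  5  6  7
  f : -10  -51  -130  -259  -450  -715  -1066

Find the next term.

-1515

-41  -79  -129  -191  -265  -351
-38  -50  -62  -74  -86
-12  -12  -12  -12
The third differences are constant (-12).
-86 − 12 = -98;  -351 − 98 = -449;  -1066 − 449 = -1515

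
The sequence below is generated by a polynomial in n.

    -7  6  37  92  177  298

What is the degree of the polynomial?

3

First differences: 13, 31, 55, 85, 121
Second differences: 18, 24, 30, 36
Third differences: 6, 6, 6
The third differences are constant, so the polynomial has degree 3.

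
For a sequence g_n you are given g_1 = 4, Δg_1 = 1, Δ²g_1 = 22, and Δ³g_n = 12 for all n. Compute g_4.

Build the table forward from the leading diagonal:
Third differences: 12  12  12  12
Second differences: 22  34  46  58
First differences: 1  23  57  103
g: 4  5  28  85

85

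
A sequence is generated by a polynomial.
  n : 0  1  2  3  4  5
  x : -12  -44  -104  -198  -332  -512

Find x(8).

D1: -32  -60  -94  -134  -180
D2: -28  -34  -40  -46
D3: -6  -6  -6
Constant third difference = -6, so extend:
-46 − 6 = -52;  -180 − 52 = -232;  -512 − 232 = -744
-52 − 6 = -58;  -232 − 58 = -290;  -744 − 290 = -1034
-58 − 6 = -64;  -290 − 64 = -354;  -1034 − 354 = -1388

-1388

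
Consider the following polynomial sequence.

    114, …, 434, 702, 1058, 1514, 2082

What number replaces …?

Using the last 5 terms:
Δ: 268  356  456  568
Δ²: 88  100  112
Δ³: 12  12
Constant third difference = 12.
Extend backward: 88 − 12 = 76;  268 − 76 = 192;  434 − 192 = 242

242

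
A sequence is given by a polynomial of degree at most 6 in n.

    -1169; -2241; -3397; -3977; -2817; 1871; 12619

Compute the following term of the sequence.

32823

-1072 , -1156 , -580 , 1160 , 4688 , 10748
-84 , 576 , 1740 , 3528 , 6060
660 , 1164 , 1788 , 2532
504 , 624 , 744
120 , 120
The fifth differences are constant (120).
744 + 120 = 864;  2532 + 864 = 3396;  6060 + 3396 = 9456;  10748 + 9456 = 20204;  12619 + 20204 = 32823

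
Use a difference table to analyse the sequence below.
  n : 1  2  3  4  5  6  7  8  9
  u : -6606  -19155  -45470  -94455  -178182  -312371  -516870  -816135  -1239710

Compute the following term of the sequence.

-1822707

Δ: -12549, -26315, -48985, -83727, -134189, -204499, -299265, -423575
Δ²: -13766, -22670, -34742, -50462, -70310, -94766, -124310
Δ³: -8904, -12072, -15720, -19848, -24456, -29544
Δ⁴: -3168, -3648, -4128, -4608, -5088
Δ⁵: -480, -480, -480, -480
The fifth differences are constant (-480).
-5088 − 480 = -5568;  -29544 − 5568 = -35112;  -124310 − 35112 = -159422;  -423575 − 159422 = -582997;  -1239710 − 582997 = -1822707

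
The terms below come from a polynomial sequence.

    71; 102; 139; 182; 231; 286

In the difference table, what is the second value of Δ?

D1: 31, 37, 43, 49, 55
D2: 6, 6, 6, 6

37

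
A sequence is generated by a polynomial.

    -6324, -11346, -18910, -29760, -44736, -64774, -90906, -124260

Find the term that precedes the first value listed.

-3196

-5022  -7564  -10850  -14976  -20038  -26132  -33354
-2542  -3286  -4126  -5062  -6094  -7222
-744  -840  -936  -1032  -1128
-96  -96  -96  -96
The fourth differences are constant at -96.
Work back: -744 + 96 = -648;  -2542 + 648 = -1894;  -5022 + 1894 = -3128;  -6324 + 3128 = -3196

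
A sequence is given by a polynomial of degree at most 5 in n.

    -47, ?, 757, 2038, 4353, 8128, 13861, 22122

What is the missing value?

Using the last 6 terms:
D1: 1281  2315  3775  5733  8261
D2: 1034  1460  1958  2528
D3: 426  498  570
D4: 72  72
Constant fourth difference = 72.
Extend backward: 426 − 72 = 354;  1034 − 354 = 680;  1281 − 680 = 601;  757 − 601 = 156

156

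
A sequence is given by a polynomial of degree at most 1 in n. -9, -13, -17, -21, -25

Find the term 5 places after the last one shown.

Δ: -4, -4, -4, -4
First differences constant at -4.
-25 − 4 = -29
-29 − 4 = -33
-33 − 4 = -37
-37 − 4 = -41
-41 − 4 = -45

-45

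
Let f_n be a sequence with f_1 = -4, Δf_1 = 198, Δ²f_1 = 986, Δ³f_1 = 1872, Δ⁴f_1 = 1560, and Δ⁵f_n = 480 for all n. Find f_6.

37846

Build the table forward from the leading diagonal:
Δ⁵: 480, 480, 480, 480, 480, 480
Δ⁴: 1560, 2040, 2520, 3000, 3480, 3960
Δ³: 1872, 3432, 5472, 7992, 10992, 14472
Δ²: 986, 2858, 6290, 11762, 19754, 30746
Δ: 198, 1184, 4042, 10332, 22094, 41848
f: -4, 194, 1378, 5420, 15752, 37846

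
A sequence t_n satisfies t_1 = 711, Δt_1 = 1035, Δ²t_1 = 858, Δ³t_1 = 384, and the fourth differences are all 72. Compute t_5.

11607

Build the table forward from the leading diagonal:
D4: 72, 72, 72, 72, 72
D3: 384, 456, 528, 600, 672
D2: 858, 1242, 1698, 2226, 2826
D1: 1035, 1893, 3135, 4833, 7059
t: 711, 1746, 3639, 6774, 11607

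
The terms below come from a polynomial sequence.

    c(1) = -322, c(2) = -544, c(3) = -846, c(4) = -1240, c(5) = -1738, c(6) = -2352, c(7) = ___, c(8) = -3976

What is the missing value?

-3094

Using the first 6 terms:
-222  -302  -394  -498  -614
-80  -92  -104  -116
-12  -12  -12
Constant third difference = -12.
Extend forward: -116 − 12 = -128;  -614 − 128 = -742;  -2352 − 742 = -3094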